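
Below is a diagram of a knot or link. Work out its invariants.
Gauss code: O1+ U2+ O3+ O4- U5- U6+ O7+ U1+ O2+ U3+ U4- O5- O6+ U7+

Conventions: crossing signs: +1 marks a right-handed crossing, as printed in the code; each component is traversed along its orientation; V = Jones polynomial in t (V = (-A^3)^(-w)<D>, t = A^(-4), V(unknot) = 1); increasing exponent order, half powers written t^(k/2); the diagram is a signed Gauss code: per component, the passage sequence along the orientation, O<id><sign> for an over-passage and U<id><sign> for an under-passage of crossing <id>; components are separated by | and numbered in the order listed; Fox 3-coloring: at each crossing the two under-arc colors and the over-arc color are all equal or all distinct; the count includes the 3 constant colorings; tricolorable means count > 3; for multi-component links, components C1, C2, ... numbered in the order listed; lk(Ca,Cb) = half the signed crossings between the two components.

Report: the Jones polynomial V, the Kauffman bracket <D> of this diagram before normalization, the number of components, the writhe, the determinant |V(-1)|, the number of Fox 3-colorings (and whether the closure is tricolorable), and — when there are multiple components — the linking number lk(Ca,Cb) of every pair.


V = t + t^3 - t^4
<D> = A^-7 - A^-3 - A^5 (w = +3)
1 component over 7 crossings, w = +3
9 Fox colorings among 3^7, |V(-1)| = 3: tricolorable
why: w = +3 (over 7 crossings) is diagram-only; (-A^3)^(-3) removes it from V


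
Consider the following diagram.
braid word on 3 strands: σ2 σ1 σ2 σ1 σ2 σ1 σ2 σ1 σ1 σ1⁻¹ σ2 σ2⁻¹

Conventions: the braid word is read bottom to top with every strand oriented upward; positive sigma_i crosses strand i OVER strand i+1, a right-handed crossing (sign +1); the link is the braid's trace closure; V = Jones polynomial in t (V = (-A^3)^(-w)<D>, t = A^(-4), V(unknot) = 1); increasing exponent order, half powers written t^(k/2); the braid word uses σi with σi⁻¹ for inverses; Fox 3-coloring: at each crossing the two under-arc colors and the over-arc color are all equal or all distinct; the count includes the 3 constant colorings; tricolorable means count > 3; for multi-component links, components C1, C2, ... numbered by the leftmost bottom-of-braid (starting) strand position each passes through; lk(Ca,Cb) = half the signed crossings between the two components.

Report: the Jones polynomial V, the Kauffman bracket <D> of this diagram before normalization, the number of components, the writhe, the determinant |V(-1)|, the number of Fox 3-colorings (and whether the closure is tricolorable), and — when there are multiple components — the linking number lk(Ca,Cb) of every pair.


V = t^3 + t^5 - t^8
<D> = -A^-8 + A^4 + A^12 (w = +8)
1 component over 12 crossings, w = +8
9 Fox colorings among 3^12, |V(-1)| = 3: tricolorable
why: det 3 = |V(-1)|; divisible by 3, so tricolorable


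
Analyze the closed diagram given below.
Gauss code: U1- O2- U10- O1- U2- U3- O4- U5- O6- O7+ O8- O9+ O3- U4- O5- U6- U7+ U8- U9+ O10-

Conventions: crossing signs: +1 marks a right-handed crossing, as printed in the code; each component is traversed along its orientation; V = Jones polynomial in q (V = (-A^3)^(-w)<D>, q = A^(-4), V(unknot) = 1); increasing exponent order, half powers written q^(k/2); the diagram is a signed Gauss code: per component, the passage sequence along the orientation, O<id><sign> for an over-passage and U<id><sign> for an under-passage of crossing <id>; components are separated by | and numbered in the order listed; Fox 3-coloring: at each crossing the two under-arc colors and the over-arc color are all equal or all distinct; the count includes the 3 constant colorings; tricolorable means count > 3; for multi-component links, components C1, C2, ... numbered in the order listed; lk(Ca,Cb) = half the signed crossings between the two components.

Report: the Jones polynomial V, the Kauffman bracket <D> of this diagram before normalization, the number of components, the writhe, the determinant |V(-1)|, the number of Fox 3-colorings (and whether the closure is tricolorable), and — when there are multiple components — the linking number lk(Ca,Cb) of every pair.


V(q) = q^-8 - 2q^-7 + q^-6 - 2q^-5 + 2q^-4 + q^-2
bracket: A^-10 + 2A^-2 - 2A^2 + A^6 - 2A^10 + A^14, w = -6
1 component, writhe -6, over 10 crossings
det 9, colorings 27 of 3^10 — tricolorable
observation: w = -6 shifts under R1 moves; the (-A^3)^(6) factor cancels that in V


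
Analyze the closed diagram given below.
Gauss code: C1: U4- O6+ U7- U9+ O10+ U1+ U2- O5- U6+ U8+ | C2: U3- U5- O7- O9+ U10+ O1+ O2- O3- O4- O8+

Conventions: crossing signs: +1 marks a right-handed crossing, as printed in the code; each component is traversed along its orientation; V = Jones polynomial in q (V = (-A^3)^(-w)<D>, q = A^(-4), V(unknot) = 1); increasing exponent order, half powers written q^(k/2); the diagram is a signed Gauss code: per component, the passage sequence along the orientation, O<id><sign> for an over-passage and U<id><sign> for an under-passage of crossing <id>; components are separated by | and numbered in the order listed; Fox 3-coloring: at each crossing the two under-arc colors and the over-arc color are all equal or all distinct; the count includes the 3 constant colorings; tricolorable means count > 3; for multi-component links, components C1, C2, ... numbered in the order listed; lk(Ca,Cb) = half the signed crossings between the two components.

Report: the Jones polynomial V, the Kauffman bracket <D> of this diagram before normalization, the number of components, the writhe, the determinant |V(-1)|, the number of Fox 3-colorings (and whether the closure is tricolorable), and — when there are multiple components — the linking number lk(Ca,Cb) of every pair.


V = -q^(-1/2) - q^(1/2)
<D> = -A^-2 - A^2 (w = 0)
2 components over 10 crossings, w = 0
lk(C1,C2): 0
9 Fox colorings among 3^10, |V(-1)| = 0: tricolorable
why: every pair of the 2 components has lk = 0


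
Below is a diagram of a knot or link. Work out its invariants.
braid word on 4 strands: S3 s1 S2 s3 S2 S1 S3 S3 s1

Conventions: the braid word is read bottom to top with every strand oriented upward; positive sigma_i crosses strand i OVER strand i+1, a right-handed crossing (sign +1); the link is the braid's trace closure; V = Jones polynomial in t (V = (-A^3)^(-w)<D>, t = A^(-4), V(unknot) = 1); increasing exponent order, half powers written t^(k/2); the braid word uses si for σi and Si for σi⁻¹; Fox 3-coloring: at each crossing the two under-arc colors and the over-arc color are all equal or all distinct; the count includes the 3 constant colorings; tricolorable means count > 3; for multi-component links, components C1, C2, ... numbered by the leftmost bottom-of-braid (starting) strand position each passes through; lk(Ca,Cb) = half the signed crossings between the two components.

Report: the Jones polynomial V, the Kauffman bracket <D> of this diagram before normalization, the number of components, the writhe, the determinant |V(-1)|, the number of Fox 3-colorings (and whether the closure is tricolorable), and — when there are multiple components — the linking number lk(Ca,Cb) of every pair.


V = -t^-6 + t^-5 - t^-4 + 2t^-3 - t^-2 + t^-1
<D> = -A^-5 + A^-1 - 2A^3 + A^7 - A^11 + A^15 (w = -3)
1 component over 9 crossings, w = -3
3 Fox colorings among 3^9, |V(-1)| = 7: not tricolorable
why: the span of V is 5, forcing >= 5 crossings in any diagram


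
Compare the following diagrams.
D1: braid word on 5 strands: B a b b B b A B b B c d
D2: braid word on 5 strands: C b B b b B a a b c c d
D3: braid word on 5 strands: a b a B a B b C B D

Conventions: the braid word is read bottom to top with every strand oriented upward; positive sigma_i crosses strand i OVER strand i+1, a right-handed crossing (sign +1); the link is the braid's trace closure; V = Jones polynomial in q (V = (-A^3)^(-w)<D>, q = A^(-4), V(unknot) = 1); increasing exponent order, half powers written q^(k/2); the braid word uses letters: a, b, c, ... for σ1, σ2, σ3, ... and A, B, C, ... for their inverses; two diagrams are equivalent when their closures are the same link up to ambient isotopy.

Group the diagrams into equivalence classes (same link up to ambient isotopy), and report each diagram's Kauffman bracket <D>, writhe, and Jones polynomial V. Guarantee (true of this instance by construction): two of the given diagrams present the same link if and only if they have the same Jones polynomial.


equivalence classes: {D1} | {D2} | {D3}
D1 (bracket A^-2 + 2A^6 + A^14; 12 crossings at w = +2): V = q^-2 + 2 + q^2
D2 (bracket A^-2 + 2A^6 + A^14; 12 crossings at w = +6): V = q + 2q^3 + q^5
D3 (bracket A^-12 + A^-8 + A^-4 + 1; 10 crossings at w = 0): V = 1 + q + q^2 + q^3
key observation: 3 classes among 3 diagrams; unequal V(q) rules out equality


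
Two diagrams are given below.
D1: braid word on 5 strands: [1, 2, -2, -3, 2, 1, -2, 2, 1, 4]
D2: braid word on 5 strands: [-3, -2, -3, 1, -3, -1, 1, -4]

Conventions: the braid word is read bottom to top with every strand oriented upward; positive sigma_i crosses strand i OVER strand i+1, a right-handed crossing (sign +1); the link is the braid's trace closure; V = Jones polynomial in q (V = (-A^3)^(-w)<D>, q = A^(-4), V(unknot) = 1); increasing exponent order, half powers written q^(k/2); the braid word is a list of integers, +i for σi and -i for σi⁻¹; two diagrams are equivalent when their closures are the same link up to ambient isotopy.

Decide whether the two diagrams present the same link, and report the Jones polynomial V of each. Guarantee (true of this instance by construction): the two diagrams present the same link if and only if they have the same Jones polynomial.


equivalent: no
D1 (bracket -A^-4 + 1 + A^8; 10 crossings at w = +4): V = q + q^3 - q^4
V(D2) = -q^-4 + q^-3 + q^-1  (w -4, c 8, <D> = A^-8 + 1 - A^4)
key observation: 2 values of V(q) split the 2 diagrams


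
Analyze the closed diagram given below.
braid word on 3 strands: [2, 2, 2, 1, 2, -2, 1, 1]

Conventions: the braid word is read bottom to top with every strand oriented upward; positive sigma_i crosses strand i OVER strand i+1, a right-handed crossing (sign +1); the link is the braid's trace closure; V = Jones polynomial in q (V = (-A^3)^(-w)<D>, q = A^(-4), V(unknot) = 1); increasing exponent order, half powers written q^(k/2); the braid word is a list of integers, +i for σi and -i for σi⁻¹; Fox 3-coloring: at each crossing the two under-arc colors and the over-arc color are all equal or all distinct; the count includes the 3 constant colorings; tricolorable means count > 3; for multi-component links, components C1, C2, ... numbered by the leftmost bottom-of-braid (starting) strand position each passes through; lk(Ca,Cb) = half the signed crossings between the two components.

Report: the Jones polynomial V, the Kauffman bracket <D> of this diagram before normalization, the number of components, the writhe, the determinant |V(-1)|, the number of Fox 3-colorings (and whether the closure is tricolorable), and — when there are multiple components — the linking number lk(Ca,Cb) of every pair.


V(q) = q^2 + 2q^4 - 2q^5 + q^6 - 2q^7 + q^8
bracket: A^-14 - 2A^-10 + A^-6 - 2A^-2 + 2A^2 + A^10, w = +6
1 component, writhe +6, over 8 crossings
det 9, colorings 27 of 3^8 — tricolorable
observation: w = +6 shifts under R1 moves; the (-A^3)^(-6) factor cancels that in V


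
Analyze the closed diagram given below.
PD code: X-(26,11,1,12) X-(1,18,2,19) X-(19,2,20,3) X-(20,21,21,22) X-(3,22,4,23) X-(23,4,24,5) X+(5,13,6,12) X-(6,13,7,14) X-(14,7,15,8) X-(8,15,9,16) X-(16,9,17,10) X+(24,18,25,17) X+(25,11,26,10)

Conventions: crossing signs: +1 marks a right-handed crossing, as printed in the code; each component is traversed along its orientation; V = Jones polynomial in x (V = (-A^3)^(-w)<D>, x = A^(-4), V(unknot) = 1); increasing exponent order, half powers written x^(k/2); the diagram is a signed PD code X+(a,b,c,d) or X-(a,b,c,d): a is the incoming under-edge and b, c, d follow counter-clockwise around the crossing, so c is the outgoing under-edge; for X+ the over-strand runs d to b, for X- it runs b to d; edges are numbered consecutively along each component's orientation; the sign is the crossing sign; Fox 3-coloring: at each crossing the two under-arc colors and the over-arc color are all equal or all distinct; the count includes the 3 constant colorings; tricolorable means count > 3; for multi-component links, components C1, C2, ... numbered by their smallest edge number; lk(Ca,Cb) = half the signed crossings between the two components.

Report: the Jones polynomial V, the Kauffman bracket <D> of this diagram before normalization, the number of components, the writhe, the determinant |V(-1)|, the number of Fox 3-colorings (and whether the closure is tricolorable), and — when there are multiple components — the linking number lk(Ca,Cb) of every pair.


V = x^-8 - 2x^-7 + x^-6 - 2x^-5 + 2x^-4 + x^-2
<D> = -A^-13 - 2A^-5 + 2A^-1 - A^3 + 2A^7 - A^11 (w = -7)
1 component over 13 crossings, w = -7
27 Fox colorings among 3^13, |V(-1)| = 9: tricolorable
why: the span of V is 6, forcing >= 6 crossings in any diagram


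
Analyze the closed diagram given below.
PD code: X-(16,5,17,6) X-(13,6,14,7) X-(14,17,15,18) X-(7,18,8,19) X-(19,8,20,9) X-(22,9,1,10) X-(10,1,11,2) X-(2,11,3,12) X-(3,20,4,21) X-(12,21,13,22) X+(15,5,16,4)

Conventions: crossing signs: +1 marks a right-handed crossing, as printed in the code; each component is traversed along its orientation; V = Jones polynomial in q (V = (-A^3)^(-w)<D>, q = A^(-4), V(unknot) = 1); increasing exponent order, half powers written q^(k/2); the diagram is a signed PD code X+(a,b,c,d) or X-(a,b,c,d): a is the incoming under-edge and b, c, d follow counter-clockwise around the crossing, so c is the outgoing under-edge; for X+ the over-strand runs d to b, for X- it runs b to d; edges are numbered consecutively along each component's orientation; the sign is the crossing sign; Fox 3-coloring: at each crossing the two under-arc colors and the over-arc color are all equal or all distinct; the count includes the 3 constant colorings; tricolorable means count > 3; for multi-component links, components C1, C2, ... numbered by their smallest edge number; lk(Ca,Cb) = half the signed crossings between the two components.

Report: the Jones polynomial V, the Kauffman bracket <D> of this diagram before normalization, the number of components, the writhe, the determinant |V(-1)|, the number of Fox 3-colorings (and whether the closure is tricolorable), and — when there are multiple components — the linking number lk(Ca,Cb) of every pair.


Jones polynomial: V(q) = -q^-10 + q^-9 - q^-8 + q^-7 - q^-6 + q^-5 + q^-3
<D> = -A^-15 - A^-7 + A^-3 - A + A^5 - A^9 + A^13; writhe -9
components 1, writhe -9 (11 crossings)
3-colorings: 3 of 3^11, det 7 — not tricolorable
note: the span of V is 7, forcing >= 7 crossings in any diagram


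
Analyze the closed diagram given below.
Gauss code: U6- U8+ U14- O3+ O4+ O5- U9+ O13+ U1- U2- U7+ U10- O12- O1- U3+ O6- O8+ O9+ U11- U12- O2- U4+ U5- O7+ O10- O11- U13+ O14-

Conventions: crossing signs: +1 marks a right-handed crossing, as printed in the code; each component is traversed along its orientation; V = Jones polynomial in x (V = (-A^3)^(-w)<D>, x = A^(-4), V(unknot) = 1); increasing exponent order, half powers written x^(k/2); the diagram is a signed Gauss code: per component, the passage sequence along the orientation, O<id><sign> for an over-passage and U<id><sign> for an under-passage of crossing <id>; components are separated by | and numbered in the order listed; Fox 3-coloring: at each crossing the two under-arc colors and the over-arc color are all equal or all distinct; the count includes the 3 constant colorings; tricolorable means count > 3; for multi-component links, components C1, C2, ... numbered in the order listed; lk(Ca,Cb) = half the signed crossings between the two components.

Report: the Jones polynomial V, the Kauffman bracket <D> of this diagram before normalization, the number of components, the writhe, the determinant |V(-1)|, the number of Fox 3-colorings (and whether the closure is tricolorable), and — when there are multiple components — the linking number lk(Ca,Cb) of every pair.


V(x) = -x^-3 + 2x^-2 - 2x^-1 + 3 - 2x + 2x^2 - x^3
bracket: -A^-18 + 2A^-14 - 2A^-10 + 3A^-6 - 2A^-2 + 2A^2 - A^6, w = -2
1 component, writhe -2, over 14 crossings
det 13, colorings 3 of 3^14 — not tricolorable
observation: the span of V is 6, forcing >= 6 crossings in any diagram


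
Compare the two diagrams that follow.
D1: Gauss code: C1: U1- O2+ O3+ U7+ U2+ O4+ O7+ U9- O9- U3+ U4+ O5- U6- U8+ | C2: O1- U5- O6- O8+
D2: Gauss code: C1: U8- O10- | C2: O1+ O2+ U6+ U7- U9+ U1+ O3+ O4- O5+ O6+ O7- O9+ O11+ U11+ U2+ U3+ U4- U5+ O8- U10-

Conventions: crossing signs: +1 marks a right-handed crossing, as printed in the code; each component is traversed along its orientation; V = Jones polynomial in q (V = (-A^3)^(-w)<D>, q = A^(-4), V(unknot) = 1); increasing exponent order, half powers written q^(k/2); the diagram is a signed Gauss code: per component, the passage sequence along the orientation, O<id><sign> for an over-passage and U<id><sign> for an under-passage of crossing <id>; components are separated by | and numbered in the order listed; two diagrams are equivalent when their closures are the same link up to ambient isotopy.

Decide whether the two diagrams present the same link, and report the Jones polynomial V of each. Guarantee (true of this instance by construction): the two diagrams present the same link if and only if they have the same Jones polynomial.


same link: yes
V(D1) = -q^(-3/2) - 2q^(1/2) + q^(3/2) - q^(5/2) + q^(7/2)  [9 crossings, <D> = -A^-11 + A^-7 - A^-3 + 2A + A^9, w = +1]
D2 (bracket -A^-5 + A^-1 - A^3 + 2A^7 + A^15; 11 crossings at w = +3): V = -q^(-3/2) - 2q^(1/2) + q^(3/2) - q^(5/2) + q^(7/2)
note: one V(q) for all 2 diagrams — one class (guaranteed)


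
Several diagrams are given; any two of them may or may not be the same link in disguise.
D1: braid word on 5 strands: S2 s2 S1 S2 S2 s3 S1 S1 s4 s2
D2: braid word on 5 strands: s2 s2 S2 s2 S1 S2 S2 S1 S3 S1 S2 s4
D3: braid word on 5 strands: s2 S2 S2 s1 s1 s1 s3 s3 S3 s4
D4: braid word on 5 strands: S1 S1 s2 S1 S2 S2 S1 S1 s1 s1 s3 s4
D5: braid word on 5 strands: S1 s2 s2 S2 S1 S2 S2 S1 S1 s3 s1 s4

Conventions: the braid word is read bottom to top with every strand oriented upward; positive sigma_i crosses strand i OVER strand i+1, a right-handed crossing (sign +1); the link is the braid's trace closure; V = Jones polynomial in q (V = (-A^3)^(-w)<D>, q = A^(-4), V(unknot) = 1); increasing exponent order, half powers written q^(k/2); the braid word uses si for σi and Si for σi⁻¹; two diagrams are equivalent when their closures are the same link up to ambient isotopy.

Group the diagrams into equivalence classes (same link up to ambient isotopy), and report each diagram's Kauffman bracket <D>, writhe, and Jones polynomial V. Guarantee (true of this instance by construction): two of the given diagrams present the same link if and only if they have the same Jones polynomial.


grouping into links: {D1, D2, D4, D5} | {D3}
V(D1) = -q^-6 + q^-5 - q^-4 + 2q^-3 - q^-2 + q^-1  (w -2, c 10, <D> = A^-2 - A^2 + 2A^6 - A^10 + A^14 - A^18)
V(D2) = -q^-6 + q^-5 - q^-4 + 2q^-3 - q^-2 + q^-1  [12 crossings, <D> = A^-8 - A^-4 + 2 - A^4 + A^8 - A^12, w = -4]
D3 (bracket -A^-4 + 1 + A^8; 10 crossings at w = +4): V = q + q^3 - q^4
D4 (bracket A^-2 - A^2 + 2A^6 - A^10 + A^14 - A^18; 12 crossings at w = -2): V = -q^-6 + q^-5 - q^-4 + 2q^-3 - q^-2 + q^-1
V(D5) = -q^-6 + q^-5 - q^-4 + 2q^-3 - q^-2 + q^-1  [12 crossings, <D> = A^-2 - A^2 + 2A^6 - A^10 + A^14 - A^18, w = -2]
key observation: comparing 5 Jones polynomials yields 2 groups


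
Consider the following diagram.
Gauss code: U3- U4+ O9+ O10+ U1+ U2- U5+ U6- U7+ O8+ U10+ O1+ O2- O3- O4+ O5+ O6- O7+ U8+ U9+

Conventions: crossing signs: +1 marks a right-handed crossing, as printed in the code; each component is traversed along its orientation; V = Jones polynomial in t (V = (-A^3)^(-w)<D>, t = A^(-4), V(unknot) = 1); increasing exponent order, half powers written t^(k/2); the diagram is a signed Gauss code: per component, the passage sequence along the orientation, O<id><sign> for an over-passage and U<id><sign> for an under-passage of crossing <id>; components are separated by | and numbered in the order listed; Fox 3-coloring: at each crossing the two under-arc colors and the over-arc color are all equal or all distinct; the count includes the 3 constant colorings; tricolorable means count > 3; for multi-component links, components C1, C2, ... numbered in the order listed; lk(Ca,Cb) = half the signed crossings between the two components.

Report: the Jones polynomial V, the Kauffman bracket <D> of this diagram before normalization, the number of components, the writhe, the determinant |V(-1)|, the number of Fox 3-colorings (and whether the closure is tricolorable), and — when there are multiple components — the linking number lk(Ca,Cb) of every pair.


Jones polynomial: V(t) = t + t^3 - t^4
<D> = -A^-4 + 1 + A^8; writhe +4
components 1, writhe +4 (10 crossings)
3-colorings: 9 of 3^10, det 3 — tricolorable
note: w = +4 shifts under R1 moves; the (-A^3)^(-4) factor cancels that in V


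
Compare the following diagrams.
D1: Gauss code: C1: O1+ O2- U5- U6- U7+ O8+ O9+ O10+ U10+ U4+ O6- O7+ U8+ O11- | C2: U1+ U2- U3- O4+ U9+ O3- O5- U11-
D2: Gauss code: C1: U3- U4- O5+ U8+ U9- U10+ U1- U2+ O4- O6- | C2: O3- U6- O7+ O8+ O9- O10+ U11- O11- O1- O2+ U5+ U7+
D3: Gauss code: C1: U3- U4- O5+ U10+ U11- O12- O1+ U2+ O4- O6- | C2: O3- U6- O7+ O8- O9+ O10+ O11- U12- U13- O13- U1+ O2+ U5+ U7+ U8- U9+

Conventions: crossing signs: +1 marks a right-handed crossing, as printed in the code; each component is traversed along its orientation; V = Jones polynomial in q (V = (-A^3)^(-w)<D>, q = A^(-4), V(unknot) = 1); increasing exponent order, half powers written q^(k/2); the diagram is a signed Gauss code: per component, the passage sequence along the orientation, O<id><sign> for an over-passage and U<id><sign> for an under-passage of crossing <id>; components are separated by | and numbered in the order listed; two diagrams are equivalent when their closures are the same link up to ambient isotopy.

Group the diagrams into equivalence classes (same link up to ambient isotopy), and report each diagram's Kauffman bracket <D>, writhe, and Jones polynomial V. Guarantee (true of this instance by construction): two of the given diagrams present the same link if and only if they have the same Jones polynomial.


grouping into links: {D1, D2, D3}
V(D1) = -q^(-1/2) - q^(1/2)  (w +1, c 11, <D> = A + A^5)
V(D2) = -q^(-1/2) - q^(1/2)  [11 crossings, <D> = A^-5 + A^-1, w = -1]
D3 (bracket A^-5 + A^-1; 13 crossings at w = -1): V = -q^(-1/2) - q^(1/2)
why: one V(q) for all 3 diagrams — one class (guaranteed)


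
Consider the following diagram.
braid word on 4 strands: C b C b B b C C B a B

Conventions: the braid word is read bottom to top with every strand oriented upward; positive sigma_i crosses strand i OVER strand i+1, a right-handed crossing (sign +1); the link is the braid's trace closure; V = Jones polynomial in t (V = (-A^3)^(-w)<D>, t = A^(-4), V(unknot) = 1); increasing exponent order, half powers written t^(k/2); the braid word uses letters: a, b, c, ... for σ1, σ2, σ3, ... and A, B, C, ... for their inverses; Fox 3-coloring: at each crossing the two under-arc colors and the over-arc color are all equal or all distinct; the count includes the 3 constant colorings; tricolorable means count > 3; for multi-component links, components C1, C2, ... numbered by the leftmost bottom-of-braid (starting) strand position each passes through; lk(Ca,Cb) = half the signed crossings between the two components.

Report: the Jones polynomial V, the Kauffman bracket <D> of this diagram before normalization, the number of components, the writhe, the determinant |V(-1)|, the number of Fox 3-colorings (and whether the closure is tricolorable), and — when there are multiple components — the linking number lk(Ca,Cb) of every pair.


Jones polynomial: V(t) = t^-7 - 2t^-6 + 2t^-5 - 3t^-4 + 3t^-3 - 2t^-2 + 2t^-1
<D> = -2A^-5 + 2A^-1 - 3A^3 + 3A^7 - 2A^11 + 2A^15 - A^19; writhe -3
components 1, writhe -3 (11 crossings)
3-colorings: 9 of 3^11, det 15 — tricolorable
note: inverse pairs cancel, leaving σ3⁻¹ σ2 σ3⁻¹ σ2 σ3⁻¹ σ3⁻¹ σ2⁻¹ σ1 σ2⁻¹


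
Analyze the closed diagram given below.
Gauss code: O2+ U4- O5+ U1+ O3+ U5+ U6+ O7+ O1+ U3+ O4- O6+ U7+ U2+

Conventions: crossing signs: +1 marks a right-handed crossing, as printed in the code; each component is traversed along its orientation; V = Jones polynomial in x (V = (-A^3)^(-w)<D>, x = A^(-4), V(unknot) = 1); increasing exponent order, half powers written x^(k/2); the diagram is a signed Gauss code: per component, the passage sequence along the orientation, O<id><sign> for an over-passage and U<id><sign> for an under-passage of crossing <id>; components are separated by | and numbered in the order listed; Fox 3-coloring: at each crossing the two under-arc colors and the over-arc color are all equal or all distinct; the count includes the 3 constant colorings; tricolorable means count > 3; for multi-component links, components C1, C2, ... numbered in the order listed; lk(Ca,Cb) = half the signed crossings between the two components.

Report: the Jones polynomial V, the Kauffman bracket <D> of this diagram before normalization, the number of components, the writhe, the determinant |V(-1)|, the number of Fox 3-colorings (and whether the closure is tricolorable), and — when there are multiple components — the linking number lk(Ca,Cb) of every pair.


Jones polynomial: V(x) = x - x^2 + 2x^3 - x^4 + x^5 - x^6
<D> = A^-9 - A^-5 + A^-1 - 2A^3 + A^7 - A^11; writhe +5
components 1, writhe +5 (7 crossings)
3-colorings: 3 of 3^7, det 7 — not tricolorable
note: w = +5 shifts under R1 moves; the (-A^3)^(-5) factor cancels that in V


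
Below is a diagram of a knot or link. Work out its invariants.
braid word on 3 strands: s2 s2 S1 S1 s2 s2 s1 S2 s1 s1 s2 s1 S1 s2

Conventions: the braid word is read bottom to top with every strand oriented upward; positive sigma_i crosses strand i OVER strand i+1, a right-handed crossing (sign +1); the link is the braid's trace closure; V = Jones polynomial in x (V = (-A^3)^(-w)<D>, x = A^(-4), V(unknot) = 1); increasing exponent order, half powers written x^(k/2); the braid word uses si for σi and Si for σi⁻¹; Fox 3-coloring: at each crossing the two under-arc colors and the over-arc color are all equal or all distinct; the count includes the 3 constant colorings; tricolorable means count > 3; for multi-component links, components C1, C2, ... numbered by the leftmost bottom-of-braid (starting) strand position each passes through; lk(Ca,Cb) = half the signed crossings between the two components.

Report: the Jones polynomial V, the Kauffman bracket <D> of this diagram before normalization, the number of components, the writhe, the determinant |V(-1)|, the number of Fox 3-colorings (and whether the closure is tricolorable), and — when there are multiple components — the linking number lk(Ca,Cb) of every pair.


V(x) = -x + 4x^2 - 6x^3 + 10x^4 - 12x^5 + 13x^6 - 12x^7 + 9x^8 - 6x^9 + 3x^10 - x^11
bracket: -A^-26 + 3A^-22 - 6A^-18 + 9A^-14 - 12A^-10 + 13A^-6 - 12A^-2 + 10A^2 - 6A^6 + 4A^10 - A^14, w = +6
1 component, writhe +6, over 14 crossings
det 77, colorings 3 of 3^14 — not tricolorable
observation: inverse pairs cancel, leaving σ2 σ2 σ1⁻¹ σ1⁻¹ σ2 σ2 σ1 σ2⁻¹ σ1 σ1 σ2 σ2


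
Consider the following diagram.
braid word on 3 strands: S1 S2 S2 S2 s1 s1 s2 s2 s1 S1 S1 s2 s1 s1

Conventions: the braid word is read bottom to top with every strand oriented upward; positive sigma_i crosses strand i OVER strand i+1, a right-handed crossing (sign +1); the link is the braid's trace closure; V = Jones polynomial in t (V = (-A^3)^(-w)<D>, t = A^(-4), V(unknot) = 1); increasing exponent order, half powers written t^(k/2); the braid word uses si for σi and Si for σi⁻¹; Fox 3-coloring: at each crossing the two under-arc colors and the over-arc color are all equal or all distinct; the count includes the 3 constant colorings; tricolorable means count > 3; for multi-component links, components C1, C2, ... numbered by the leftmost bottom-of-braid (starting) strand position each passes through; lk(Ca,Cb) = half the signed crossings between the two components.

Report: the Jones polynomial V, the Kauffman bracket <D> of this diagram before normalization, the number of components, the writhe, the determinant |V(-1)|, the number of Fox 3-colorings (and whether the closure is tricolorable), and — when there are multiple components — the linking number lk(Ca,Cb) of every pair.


V = t^-2 - 2t^-1 + 3 - 3t + 4t^2 - 3t^3 + 2t^4 - 2t^5 + t^6
<D> = A^-18 - 2A^-14 + 2A^-10 - 3A^-6 + 4A^-2 - 3A^2 + 3A^6 - 2A^10 + A^14 (w = +2)
1 component over 14 crossings, w = +2
9 Fox colorings among 3^14, |V(-1)| = 21: tricolorable
why: w = +2 shifts under R1 moves; the (-A^3)^(-2) factor cancels that in V


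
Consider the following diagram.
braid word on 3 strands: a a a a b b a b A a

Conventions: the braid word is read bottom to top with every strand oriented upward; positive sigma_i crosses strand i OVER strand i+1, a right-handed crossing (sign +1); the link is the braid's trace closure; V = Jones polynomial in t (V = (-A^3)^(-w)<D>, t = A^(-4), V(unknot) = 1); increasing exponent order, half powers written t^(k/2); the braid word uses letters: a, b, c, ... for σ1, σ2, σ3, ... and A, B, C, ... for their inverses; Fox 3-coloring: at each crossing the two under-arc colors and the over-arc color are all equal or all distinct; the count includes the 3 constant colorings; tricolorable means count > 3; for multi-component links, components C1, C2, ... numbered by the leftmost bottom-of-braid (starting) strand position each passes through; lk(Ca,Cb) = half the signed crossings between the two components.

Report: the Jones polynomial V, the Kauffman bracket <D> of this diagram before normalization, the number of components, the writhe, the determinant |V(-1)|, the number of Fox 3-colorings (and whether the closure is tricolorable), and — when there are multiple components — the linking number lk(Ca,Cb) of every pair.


V(t) = t^3 + t^5 - t^6 + t^7 - t^8 + t^9 - t^10
bracket: -A^-16 + A^-12 - A^-8 + A^-4 - 1 + A^4 + A^12, w = +8
1 component, writhe +8, over 10 crossings
det 7, colorings 3 of 3^10 — not tricolorable
observation: the span of V is 7, forcing >= 7 crossings in any diagram


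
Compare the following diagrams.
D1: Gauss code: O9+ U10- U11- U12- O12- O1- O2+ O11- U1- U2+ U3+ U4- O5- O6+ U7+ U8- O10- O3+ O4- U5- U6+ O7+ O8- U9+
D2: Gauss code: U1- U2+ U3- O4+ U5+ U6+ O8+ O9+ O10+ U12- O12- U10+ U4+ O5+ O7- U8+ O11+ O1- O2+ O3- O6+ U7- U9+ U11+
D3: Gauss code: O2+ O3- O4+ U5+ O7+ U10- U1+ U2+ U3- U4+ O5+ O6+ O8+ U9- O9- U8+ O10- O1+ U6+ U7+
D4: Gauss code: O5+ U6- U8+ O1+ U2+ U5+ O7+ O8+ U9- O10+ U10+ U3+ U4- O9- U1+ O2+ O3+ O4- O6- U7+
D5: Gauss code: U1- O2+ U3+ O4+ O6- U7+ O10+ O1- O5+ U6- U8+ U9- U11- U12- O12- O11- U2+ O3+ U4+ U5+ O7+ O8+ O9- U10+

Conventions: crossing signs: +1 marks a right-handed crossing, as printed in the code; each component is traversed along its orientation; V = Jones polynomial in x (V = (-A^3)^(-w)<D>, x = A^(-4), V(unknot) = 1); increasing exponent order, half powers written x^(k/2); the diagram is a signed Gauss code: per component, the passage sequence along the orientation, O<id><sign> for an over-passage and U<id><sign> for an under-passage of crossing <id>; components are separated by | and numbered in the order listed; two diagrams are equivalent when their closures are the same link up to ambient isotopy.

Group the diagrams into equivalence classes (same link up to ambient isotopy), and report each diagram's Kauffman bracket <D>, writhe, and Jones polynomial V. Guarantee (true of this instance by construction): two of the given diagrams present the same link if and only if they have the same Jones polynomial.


classes: {D1} | {D2, D4, D5} | {D3}
V(D1) = 1  [12 crossings, <D> = A^-6, w = -2]
V(D2) = x - x^2 + 2x^3 - x^4 + x^5 - x^6  (w +4, c 12, <D> = -A^-12 + A^-8 - A^-4 + 2 - A^4 + A^8)
V(D3) = x + x^3 - x^4  [10 crossings, <D> = -A^-4 + 1 + A^8, w = +4]
V(D4) = x - x^2 + 2x^3 - x^4 + x^5 - x^6  [10 crossings, <D> = -A^-12 + A^-8 - A^-4 + 2 - A^4 + A^8, w = +4]
V(D5) = x - x^2 + 2x^3 - x^4 + x^5 - x^6  (w +2, c 12, <D> = -A^-18 + A^-14 - A^-10 + 2A^-6 - A^-2 + A^2)
note: V(x) takes 3 values over 5 diagrams, fixing the grouping


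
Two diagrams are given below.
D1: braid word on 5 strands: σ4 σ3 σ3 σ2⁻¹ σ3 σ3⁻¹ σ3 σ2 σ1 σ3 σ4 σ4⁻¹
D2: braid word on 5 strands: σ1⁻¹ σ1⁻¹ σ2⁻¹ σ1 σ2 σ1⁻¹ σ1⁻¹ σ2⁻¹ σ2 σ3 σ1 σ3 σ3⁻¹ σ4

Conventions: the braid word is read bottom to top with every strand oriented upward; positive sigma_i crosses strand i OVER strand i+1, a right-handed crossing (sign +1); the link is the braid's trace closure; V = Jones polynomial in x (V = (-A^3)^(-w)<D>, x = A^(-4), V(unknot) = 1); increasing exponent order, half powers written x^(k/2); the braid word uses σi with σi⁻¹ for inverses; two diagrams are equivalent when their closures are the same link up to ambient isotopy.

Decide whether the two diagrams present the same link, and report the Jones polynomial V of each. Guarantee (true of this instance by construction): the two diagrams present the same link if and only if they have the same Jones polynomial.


equivalent: no
V(D1) = x + x^3 - x^4  (w +6, c 12, <D> = -A^2 + A^6 + A^14)
D2 (bracket A^4 + A^12 - A^16; 14 crossings at w = 0): V = -x^-4 + x^-3 + x^-1
why: comparing 2 Jones polynomials yields 2 groups


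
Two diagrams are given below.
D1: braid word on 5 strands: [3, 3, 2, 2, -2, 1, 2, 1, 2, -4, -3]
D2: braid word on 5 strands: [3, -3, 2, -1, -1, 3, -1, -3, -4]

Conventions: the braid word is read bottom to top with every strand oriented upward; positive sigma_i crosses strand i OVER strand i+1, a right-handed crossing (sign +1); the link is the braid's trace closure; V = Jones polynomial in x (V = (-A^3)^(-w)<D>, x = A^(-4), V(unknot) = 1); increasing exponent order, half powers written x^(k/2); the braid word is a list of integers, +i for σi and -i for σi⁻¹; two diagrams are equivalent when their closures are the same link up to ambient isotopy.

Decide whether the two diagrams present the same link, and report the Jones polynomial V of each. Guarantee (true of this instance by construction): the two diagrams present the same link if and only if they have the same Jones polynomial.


same link: no
V(D1) = -x^(3/2) - x^(7/2) + x^(9/2) - x^(11/2)  [11 crossings, <D> = A^-7 - A^-3 + A + A^9, w = +5]
V(D2) = x^(-9/2) - x^(-5/2) - x^(-3/2) - x^(-1/2)  (w -3, c 9, <D> = A^-7 + A^-3 + A - A^9)
note: 2 values of V(x) split the 2 diagrams


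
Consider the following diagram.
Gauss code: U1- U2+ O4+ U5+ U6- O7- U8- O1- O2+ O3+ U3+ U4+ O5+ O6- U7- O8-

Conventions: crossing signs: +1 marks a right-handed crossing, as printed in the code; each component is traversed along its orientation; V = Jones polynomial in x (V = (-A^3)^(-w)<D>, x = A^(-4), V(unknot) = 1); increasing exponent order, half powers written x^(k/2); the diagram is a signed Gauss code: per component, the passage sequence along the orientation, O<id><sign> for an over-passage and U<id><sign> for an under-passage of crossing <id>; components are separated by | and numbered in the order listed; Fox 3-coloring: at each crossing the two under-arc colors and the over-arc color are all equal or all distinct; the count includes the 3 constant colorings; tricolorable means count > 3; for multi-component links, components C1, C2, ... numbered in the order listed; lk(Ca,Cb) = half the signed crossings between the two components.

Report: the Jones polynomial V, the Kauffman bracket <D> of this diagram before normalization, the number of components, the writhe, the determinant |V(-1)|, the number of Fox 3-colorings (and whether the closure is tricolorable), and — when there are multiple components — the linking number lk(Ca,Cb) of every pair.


Jones polynomial: V(x) = 1
<D> = 1; writhe 0
components 1, writhe 0 (8 crossings)
3-colorings: 3 of 3^8, det 1 — not tricolorable
note: |V(-1)| = 1: so not tricolorable, since 3 does not divide 1


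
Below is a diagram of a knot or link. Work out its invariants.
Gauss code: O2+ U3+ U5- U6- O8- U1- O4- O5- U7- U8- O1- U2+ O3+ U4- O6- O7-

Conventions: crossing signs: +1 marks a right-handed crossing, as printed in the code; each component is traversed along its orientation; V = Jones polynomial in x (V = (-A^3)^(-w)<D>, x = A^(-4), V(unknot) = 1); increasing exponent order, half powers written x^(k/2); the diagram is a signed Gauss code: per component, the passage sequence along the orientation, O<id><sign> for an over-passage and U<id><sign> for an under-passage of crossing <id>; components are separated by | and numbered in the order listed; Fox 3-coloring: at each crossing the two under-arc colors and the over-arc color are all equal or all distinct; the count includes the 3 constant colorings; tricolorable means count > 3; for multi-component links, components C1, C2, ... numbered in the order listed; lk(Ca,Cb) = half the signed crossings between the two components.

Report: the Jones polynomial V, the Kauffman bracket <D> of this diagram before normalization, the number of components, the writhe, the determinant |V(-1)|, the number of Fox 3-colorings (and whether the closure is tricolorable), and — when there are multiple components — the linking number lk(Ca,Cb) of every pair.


V(x) = -x^-6 + x^-5 - x^-4 + 2x^-3 - x^-2 + x^-1
bracket: A^-8 - A^-4 + 2 - A^4 + A^8 - A^12, w = -4
1 component, writhe -4, over 8 crossings
det 7, colorings 3 of 3^8 — not tricolorable
observation: the span of V is 5, forcing >= 5 crossings in any diagram


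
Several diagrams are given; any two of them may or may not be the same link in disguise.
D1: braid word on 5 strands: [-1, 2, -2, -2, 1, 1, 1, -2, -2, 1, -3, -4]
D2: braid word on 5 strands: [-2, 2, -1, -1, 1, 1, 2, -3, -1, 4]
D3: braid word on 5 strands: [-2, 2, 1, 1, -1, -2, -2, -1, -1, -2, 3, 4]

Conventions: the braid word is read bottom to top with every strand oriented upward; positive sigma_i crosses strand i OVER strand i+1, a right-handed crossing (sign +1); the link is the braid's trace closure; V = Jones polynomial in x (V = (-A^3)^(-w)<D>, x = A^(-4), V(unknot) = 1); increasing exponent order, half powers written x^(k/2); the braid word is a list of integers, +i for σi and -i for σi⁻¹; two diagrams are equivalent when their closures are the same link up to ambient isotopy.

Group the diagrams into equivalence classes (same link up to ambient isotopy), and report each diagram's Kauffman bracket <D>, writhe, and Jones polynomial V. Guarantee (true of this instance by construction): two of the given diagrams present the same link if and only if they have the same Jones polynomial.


equivalence classes: {D1} | {D2} | {D3}
D1 (bracket -A^-18 + A^-14 - A^-10 + 3A^-6 - A^-2 + A^2 - A^6; 12 crossings at w = -2): V = -x^-3 + x^-2 - x^-1 + 3 - x + x^2 - x^3
D2 (bracket 1; 10 crossings at w = 0): V = 1
D3 (bracket A^-2 - A^2 + 2A^6 - A^10 + A^14 - A^18; 12 crossings at w = -2): V = -x^-6 + x^-5 - x^-4 + 2x^-3 - x^-2 + x^-1
key observation: 3 classes among 3 diagrams; unequal V(x) rules out equality


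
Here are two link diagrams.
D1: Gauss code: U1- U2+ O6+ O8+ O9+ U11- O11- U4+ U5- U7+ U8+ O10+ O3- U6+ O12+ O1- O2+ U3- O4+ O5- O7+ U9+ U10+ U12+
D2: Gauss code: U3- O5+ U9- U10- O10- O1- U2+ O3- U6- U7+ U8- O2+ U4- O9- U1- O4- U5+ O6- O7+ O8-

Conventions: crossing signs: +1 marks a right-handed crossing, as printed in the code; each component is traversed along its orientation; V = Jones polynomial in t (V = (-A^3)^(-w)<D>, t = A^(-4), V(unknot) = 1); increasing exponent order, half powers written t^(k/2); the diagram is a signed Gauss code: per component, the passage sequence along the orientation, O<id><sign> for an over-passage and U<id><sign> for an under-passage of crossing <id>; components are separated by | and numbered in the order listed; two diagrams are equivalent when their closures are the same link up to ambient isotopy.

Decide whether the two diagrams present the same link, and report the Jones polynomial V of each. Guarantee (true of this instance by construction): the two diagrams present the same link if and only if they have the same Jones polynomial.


same link: no
V(D1) = t - t^2 + 2t^3 - t^4 + t^5 - t^6  [12 crossings, <D> = -A^-12 + A^-8 - A^-4 + 2 - A^4 + A^8, w = +4]
V(D2) = -t^-6 + 2t^-5 - 3t^-4 + 4t^-3 - 3t^-2 + 3t^-1 - 2 + t  [10 crossings, <D> = A^-16 - 2A^-12 + 3A^-8 - 3A^-4 + 4 - 3A^4 + 2A^8 - A^12, w = -4]
insight: 2 values of V(t) split the 2 diagrams
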